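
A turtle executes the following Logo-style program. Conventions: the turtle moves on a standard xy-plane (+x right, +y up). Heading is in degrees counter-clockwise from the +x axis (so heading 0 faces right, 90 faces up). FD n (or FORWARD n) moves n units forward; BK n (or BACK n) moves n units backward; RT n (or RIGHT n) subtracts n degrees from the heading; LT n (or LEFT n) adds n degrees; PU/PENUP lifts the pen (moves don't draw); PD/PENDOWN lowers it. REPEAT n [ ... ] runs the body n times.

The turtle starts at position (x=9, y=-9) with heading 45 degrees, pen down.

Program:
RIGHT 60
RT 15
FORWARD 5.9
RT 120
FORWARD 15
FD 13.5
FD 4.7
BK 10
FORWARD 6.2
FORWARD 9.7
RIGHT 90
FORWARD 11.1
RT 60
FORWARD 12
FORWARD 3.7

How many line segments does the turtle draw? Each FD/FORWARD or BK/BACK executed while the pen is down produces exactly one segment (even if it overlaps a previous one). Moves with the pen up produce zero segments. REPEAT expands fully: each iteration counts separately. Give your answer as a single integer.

Executing turtle program step by step:
Start: pos=(9,-9), heading=45, pen down
RT 60: heading 45 -> 345
RT 15: heading 345 -> 330
FD 5.9: (9,-9) -> (14.11,-11.95) [heading=330, draw]
RT 120: heading 330 -> 210
FD 15: (14.11,-11.95) -> (1.119,-19.45) [heading=210, draw]
FD 13.5: (1.119,-19.45) -> (-10.572,-26.2) [heading=210, draw]
FD 4.7: (-10.572,-26.2) -> (-14.642,-28.55) [heading=210, draw]
BK 10: (-14.642,-28.55) -> (-5.982,-23.55) [heading=210, draw]
FD 6.2: (-5.982,-23.55) -> (-11.352,-26.65) [heading=210, draw]
FD 9.7: (-11.352,-26.65) -> (-19.752,-31.5) [heading=210, draw]
RT 90: heading 210 -> 120
FD 11.1: (-19.752,-31.5) -> (-25.302,-21.887) [heading=120, draw]
RT 60: heading 120 -> 60
FD 12: (-25.302,-21.887) -> (-19.302,-11.495) [heading=60, draw]
FD 3.7: (-19.302,-11.495) -> (-17.452,-8.291) [heading=60, draw]
Final: pos=(-17.452,-8.291), heading=60, 10 segment(s) drawn
Segments drawn: 10

Answer: 10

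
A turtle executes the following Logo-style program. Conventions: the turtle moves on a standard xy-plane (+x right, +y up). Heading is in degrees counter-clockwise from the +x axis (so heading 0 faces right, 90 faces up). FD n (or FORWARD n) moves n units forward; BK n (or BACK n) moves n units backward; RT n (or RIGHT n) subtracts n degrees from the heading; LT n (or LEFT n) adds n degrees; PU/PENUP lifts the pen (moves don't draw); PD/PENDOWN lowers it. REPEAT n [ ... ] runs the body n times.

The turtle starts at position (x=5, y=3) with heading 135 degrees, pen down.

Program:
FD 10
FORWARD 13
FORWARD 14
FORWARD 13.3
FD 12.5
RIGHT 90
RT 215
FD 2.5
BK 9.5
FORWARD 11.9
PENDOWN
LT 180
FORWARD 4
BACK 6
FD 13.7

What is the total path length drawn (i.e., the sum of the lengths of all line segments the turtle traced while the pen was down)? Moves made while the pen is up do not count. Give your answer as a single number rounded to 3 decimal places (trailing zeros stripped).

Answer: 110.4

Derivation:
Executing turtle program step by step:
Start: pos=(5,3), heading=135, pen down
FD 10: (5,3) -> (-2.071,10.071) [heading=135, draw]
FD 13: (-2.071,10.071) -> (-11.263,19.263) [heading=135, draw]
FD 14: (-11.263,19.263) -> (-21.163,29.163) [heading=135, draw]
FD 13.3: (-21.163,29.163) -> (-30.567,38.567) [heading=135, draw]
FD 12.5: (-30.567,38.567) -> (-39.406,47.406) [heading=135, draw]
RT 90: heading 135 -> 45
RT 215: heading 45 -> 190
FD 2.5: (-39.406,47.406) -> (-41.868,46.972) [heading=190, draw]
BK 9.5: (-41.868,46.972) -> (-32.513,48.622) [heading=190, draw]
FD 11.9: (-32.513,48.622) -> (-44.232,46.555) [heading=190, draw]
PD: pen down
LT 180: heading 190 -> 10
FD 4: (-44.232,46.555) -> (-40.293,47.25) [heading=10, draw]
BK 6: (-40.293,47.25) -> (-46.201,46.208) [heading=10, draw]
FD 13.7: (-46.201,46.208) -> (-32.71,48.587) [heading=10, draw]
Final: pos=(-32.71,48.587), heading=10, 11 segment(s) drawn

Segment lengths:
  seg 1: (5,3) -> (-2.071,10.071), length = 10
  seg 2: (-2.071,10.071) -> (-11.263,19.263), length = 13
  seg 3: (-11.263,19.263) -> (-21.163,29.163), length = 14
  seg 4: (-21.163,29.163) -> (-30.567,38.567), length = 13.3
  seg 5: (-30.567,38.567) -> (-39.406,47.406), length = 12.5
  seg 6: (-39.406,47.406) -> (-41.868,46.972), length = 2.5
  seg 7: (-41.868,46.972) -> (-32.513,48.622), length = 9.5
  seg 8: (-32.513,48.622) -> (-44.232,46.555), length = 11.9
  seg 9: (-44.232,46.555) -> (-40.293,47.25), length = 4
  seg 10: (-40.293,47.25) -> (-46.201,46.208), length = 6
  seg 11: (-46.201,46.208) -> (-32.71,48.587), length = 13.7
Total = 110.4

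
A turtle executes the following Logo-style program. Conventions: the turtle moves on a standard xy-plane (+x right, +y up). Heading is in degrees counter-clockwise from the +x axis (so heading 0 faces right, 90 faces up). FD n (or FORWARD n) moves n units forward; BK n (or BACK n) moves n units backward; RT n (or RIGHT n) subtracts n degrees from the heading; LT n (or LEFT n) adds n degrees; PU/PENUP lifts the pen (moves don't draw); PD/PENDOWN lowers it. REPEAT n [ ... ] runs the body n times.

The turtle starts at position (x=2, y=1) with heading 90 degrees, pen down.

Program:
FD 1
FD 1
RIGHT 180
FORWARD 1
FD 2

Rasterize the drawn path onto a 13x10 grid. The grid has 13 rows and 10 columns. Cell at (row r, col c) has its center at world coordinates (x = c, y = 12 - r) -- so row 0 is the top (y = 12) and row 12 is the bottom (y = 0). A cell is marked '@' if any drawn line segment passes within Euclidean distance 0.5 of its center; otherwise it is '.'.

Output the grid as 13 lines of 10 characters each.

Answer: ..........
..........
..........
..........
..........
..........
..........
..........
..........
..@.......
..@.......
..@.......
..@.......

Derivation:
Segment 0: (2,1) -> (2,2)
Segment 1: (2,2) -> (2,3)
Segment 2: (2,3) -> (2,2)
Segment 3: (2,2) -> (2,0)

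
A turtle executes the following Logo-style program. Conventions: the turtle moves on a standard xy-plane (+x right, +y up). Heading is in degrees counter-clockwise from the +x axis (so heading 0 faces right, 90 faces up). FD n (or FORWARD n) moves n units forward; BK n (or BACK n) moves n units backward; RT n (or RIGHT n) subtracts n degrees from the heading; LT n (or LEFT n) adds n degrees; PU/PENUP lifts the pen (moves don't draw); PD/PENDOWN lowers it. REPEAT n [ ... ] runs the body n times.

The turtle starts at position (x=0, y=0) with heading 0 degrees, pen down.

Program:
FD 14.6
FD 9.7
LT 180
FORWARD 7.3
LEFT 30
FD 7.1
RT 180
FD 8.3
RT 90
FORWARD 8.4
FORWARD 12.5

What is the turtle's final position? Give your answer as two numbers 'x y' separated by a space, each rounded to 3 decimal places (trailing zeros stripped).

Executing turtle program step by step:
Start: pos=(0,0), heading=0, pen down
FD 14.6: (0,0) -> (14.6,0) [heading=0, draw]
FD 9.7: (14.6,0) -> (24.3,0) [heading=0, draw]
LT 180: heading 0 -> 180
FD 7.3: (24.3,0) -> (17,0) [heading=180, draw]
LT 30: heading 180 -> 210
FD 7.1: (17,0) -> (10.851,-3.55) [heading=210, draw]
RT 180: heading 210 -> 30
FD 8.3: (10.851,-3.55) -> (18.039,0.6) [heading=30, draw]
RT 90: heading 30 -> 300
FD 8.4: (18.039,0.6) -> (22.239,-6.675) [heading=300, draw]
FD 12.5: (22.239,-6.675) -> (28.489,-17.5) [heading=300, draw]
Final: pos=(28.489,-17.5), heading=300, 7 segment(s) drawn

Answer: 28.489 -17.5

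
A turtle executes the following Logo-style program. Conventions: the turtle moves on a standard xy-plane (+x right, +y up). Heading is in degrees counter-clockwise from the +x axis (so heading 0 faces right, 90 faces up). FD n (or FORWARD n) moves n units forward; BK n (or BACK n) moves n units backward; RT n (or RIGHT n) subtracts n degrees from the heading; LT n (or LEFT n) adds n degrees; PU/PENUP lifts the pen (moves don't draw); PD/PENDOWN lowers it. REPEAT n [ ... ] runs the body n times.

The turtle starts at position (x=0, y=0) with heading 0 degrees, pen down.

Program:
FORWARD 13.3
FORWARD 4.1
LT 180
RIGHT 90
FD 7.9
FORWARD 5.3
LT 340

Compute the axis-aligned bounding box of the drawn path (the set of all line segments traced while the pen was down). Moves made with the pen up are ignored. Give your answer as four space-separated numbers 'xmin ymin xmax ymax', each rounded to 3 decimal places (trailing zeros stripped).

Executing turtle program step by step:
Start: pos=(0,0), heading=0, pen down
FD 13.3: (0,0) -> (13.3,0) [heading=0, draw]
FD 4.1: (13.3,0) -> (17.4,0) [heading=0, draw]
LT 180: heading 0 -> 180
RT 90: heading 180 -> 90
FD 7.9: (17.4,0) -> (17.4,7.9) [heading=90, draw]
FD 5.3: (17.4,7.9) -> (17.4,13.2) [heading=90, draw]
LT 340: heading 90 -> 70
Final: pos=(17.4,13.2), heading=70, 4 segment(s) drawn

Segment endpoints: x in {0, 13.3, 17.4}, y in {0, 7.9, 13.2}
xmin=0, ymin=0, xmax=17.4, ymax=13.2

Answer: 0 0 17.4 13.2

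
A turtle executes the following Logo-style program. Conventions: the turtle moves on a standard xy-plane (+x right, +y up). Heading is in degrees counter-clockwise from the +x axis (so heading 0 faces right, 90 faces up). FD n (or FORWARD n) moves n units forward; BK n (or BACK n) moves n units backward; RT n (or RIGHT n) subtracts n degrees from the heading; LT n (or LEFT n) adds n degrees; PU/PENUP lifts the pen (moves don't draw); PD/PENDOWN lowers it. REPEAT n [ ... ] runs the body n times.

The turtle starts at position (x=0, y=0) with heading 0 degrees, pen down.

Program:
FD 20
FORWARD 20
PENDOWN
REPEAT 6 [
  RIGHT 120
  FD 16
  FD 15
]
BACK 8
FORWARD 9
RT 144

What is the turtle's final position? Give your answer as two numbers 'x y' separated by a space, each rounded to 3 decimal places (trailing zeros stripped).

Answer: 41 0

Derivation:
Executing turtle program step by step:
Start: pos=(0,0), heading=0, pen down
FD 20: (0,0) -> (20,0) [heading=0, draw]
FD 20: (20,0) -> (40,0) [heading=0, draw]
PD: pen down
REPEAT 6 [
  -- iteration 1/6 --
  RT 120: heading 0 -> 240
  FD 16: (40,0) -> (32,-13.856) [heading=240, draw]
  FD 15: (32,-13.856) -> (24.5,-26.847) [heading=240, draw]
  -- iteration 2/6 --
  RT 120: heading 240 -> 120
  FD 16: (24.5,-26.847) -> (16.5,-12.99) [heading=120, draw]
  FD 15: (16.5,-12.99) -> (9,0) [heading=120, draw]
  -- iteration 3/6 --
  RT 120: heading 120 -> 0
  FD 16: (9,0) -> (25,0) [heading=0, draw]
  FD 15: (25,0) -> (40,0) [heading=0, draw]
  -- iteration 4/6 --
  RT 120: heading 0 -> 240
  FD 16: (40,0) -> (32,-13.856) [heading=240, draw]
  FD 15: (32,-13.856) -> (24.5,-26.847) [heading=240, draw]
  -- iteration 5/6 --
  RT 120: heading 240 -> 120
  FD 16: (24.5,-26.847) -> (16.5,-12.99) [heading=120, draw]
  FD 15: (16.5,-12.99) -> (9,0) [heading=120, draw]
  -- iteration 6/6 --
  RT 120: heading 120 -> 0
  FD 16: (9,0) -> (25,0) [heading=0, draw]
  FD 15: (25,0) -> (40,0) [heading=0, draw]
]
BK 8: (40,0) -> (32,0) [heading=0, draw]
FD 9: (32,0) -> (41,0) [heading=0, draw]
RT 144: heading 0 -> 216
Final: pos=(41,0), heading=216, 16 segment(s) drawn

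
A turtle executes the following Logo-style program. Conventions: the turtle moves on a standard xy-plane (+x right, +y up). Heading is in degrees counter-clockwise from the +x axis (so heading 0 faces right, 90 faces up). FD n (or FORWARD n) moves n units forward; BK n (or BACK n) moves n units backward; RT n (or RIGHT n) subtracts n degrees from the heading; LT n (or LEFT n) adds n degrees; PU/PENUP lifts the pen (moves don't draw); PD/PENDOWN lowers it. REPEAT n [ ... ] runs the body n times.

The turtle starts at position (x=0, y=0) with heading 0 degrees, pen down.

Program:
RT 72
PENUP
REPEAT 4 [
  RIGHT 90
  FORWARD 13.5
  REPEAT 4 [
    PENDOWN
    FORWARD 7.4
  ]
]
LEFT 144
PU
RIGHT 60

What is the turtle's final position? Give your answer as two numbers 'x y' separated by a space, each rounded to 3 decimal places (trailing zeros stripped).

Answer: 0 0

Derivation:
Executing turtle program step by step:
Start: pos=(0,0), heading=0, pen down
RT 72: heading 0 -> 288
PU: pen up
REPEAT 4 [
  -- iteration 1/4 --
  RT 90: heading 288 -> 198
  FD 13.5: (0,0) -> (-12.839,-4.172) [heading=198, move]
  REPEAT 4 [
    -- iteration 1/4 --
    PD: pen down
    FD 7.4: (-12.839,-4.172) -> (-19.877,-6.458) [heading=198, draw]
    -- iteration 2/4 --
    PD: pen down
    FD 7.4: (-19.877,-6.458) -> (-26.915,-8.745) [heading=198, draw]
    -- iteration 3/4 --
    PD: pen down
    FD 7.4: (-26.915,-8.745) -> (-33.953,-11.032) [heading=198, draw]
    -- iteration 4/4 --
    PD: pen down
    FD 7.4: (-33.953,-11.032) -> (-40.991,-13.319) [heading=198, draw]
  ]
  -- iteration 2/4 --
  RT 90: heading 198 -> 108
  FD 13.5: (-40.991,-13.319) -> (-45.162,-0.479) [heading=108, draw]
  REPEAT 4 [
    -- iteration 1/4 --
    PD: pen down
    FD 7.4: (-45.162,-0.479) -> (-47.449,6.558) [heading=108, draw]
    -- iteration 2/4 --
    PD: pen down
    FD 7.4: (-47.449,6.558) -> (-49.736,13.596) [heading=108, draw]
    -- iteration 3/4 --
    PD: pen down
    FD 7.4: (-49.736,13.596) -> (-52.022,20.634) [heading=108, draw]
    -- iteration 4/4 --
    PD: pen down
    FD 7.4: (-52.022,20.634) -> (-54.309,27.672) [heading=108, draw]
  ]
  -- iteration 3/4 --
  RT 90: heading 108 -> 18
  FD 13.5: (-54.309,27.672) -> (-41.47,31.844) [heading=18, draw]
  REPEAT 4 [
    -- iteration 1/4 --
    PD: pen down
    FD 7.4: (-41.47,31.844) -> (-34.432,34.13) [heading=18, draw]
    -- iteration 2/4 --
    PD: pen down
    FD 7.4: (-34.432,34.13) -> (-27.394,36.417) [heading=18, draw]
    -- iteration 3/4 --
    PD: pen down
    FD 7.4: (-27.394,36.417) -> (-20.356,38.704) [heading=18, draw]
    -- iteration 4/4 --
    PD: pen down
    FD 7.4: (-20.356,38.704) -> (-13.319,40.991) [heading=18, draw]
  ]
  -- iteration 4/4 --
  RT 90: heading 18 -> 288
  FD 13.5: (-13.319,40.991) -> (-9.147,28.151) [heading=288, draw]
  REPEAT 4 [
    -- iteration 1/4 --
    PD: pen down
    FD 7.4: (-9.147,28.151) -> (-6.86,21.113) [heading=288, draw]
    -- iteration 2/4 --
    PD: pen down
    FD 7.4: (-6.86,21.113) -> (-4.573,14.076) [heading=288, draw]
    -- iteration 3/4 --
    PD: pen down
    FD 7.4: (-4.573,14.076) -> (-2.287,7.038) [heading=288, draw]
    -- iteration 4/4 --
    PD: pen down
    FD 7.4: (-2.287,7.038) -> (0,0) [heading=288, draw]
  ]
]
LT 144: heading 288 -> 72
PU: pen up
RT 60: heading 72 -> 12
Final: pos=(0,0), heading=12, 19 segment(s) drawn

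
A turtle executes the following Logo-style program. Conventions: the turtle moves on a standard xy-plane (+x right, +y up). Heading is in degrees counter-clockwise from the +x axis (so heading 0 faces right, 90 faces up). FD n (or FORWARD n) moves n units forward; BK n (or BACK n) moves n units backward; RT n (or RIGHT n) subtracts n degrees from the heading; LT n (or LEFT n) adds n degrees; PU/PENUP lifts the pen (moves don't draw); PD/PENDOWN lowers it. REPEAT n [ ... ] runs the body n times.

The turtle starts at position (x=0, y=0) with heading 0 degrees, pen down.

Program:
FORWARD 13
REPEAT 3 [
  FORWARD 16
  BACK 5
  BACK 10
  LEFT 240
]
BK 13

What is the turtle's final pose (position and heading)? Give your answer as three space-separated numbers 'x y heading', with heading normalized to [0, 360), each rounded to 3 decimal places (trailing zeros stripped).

Answer: 0 0 0

Derivation:
Executing turtle program step by step:
Start: pos=(0,0), heading=0, pen down
FD 13: (0,0) -> (13,0) [heading=0, draw]
REPEAT 3 [
  -- iteration 1/3 --
  FD 16: (13,0) -> (29,0) [heading=0, draw]
  BK 5: (29,0) -> (24,0) [heading=0, draw]
  BK 10: (24,0) -> (14,0) [heading=0, draw]
  LT 240: heading 0 -> 240
  -- iteration 2/3 --
  FD 16: (14,0) -> (6,-13.856) [heading=240, draw]
  BK 5: (6,-13.856) -> (8.5,-9.526) [heading=240, draw]
  BK 10: (8.5,-9.526) -> (13.5,-0.866) [heading=240, draw]
  LT 240: heading 240 -> 120
  -- iteration 3/3 --
  FD 16: (13.5,-0.866) -> (5.5,12.99) [heading=120, draw]
  BK 5: (5.5,12.99) -> (8,8.66) [heading=120, draw]
  BK 10: (8,8.66) -> (13,0) [heading=120, draw]
  LT 240: heading 120 -> 0
]
BK 13: (13,0) -> (0,0) [heading=0, draw]
Final: pos=(0,0), heading=0, 11 segment(s) drawn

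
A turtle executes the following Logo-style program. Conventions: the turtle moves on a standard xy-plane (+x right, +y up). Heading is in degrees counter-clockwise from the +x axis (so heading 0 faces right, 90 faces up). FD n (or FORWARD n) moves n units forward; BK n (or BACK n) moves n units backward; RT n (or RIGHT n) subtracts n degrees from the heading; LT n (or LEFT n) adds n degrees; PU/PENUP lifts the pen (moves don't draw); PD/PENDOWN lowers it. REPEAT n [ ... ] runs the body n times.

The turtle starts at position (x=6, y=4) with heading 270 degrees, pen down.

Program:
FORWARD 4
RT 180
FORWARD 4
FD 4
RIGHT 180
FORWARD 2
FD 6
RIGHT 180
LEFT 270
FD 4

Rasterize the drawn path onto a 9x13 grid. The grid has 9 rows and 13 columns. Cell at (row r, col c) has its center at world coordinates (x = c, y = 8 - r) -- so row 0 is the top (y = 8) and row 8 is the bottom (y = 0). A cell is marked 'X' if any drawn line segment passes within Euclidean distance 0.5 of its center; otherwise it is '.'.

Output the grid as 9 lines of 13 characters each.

Segment 0: (6,4) -> (6,0)
Segment 1: (6,0) -> (6,4)
Segment 2: (6,4) -> (6,8)
Segment 3: (6,8) -> (6,6)
Segment 4: (6,6) -> (6,0)
Segment 5: (6,0) -> (10,0)

Answer: ......X......
......X......
......X......
......X......
......X......
......X......
......X......
......X......
......XXXXX..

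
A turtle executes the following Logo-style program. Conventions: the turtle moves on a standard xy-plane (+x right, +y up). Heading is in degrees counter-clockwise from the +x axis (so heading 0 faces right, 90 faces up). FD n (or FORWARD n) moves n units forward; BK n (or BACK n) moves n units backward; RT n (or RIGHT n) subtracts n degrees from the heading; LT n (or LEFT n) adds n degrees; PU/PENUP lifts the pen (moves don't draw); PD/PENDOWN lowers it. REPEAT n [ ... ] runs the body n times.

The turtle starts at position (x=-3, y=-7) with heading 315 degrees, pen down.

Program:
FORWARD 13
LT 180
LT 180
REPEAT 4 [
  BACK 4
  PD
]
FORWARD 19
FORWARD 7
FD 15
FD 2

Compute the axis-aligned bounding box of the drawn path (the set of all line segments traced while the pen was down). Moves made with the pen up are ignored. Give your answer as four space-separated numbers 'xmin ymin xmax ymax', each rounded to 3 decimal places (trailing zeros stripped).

Executing turtle program step by step:
Start: pos=(-3,-7), heading=315, pen down
FD 13: (-3,-7) -> (6.192,-16.192) [heading=315, draw]
LT 180: heading 315 -> 135
LT 180: heading 135 -> 315
REPEAT 4 [
  -- iteration 1/4 --
  BK 4: (6.192,-16.192) -> (3.364,-13.364) [heading=315, draw]
  PD: pen down
  -- iteration 2/4 --
  BK 4: (3.364,-13.364) -> (0.536,-10.536) [heading=315, draw]
  PD: pen down
  -- iteration 3/4 --
  BK 4: (0.536,-10.536) -> (-2.293,-7.707) [heading=315, draw]
  PD: pen down
  -- iteration 4/4 --
  BK 4: (-2.293,-7.707) -> (-5.121,-4.879) [heading=315, draw]
  PD: pen down
]
FD 19: (-5.121,-4.879) -> (8.314,-18.314) [heading=315, draw]
FD 7: (8.314,-18.314) -> (13.263,-23.263) [heading=315, draw]
FD 15: (13.263,-23.263) -> (23.87,-33.87) [heading=315, draw]
FD 2: (23.87,-33.87) -> (25.284,-35.284) [heading=315, draw]
Final: pos=(25.284,-35.284), heading=315, 9 segment(s) drawn

Segment endpoints: x in {-5.121, -3, -2.293, 0.536, 3.364, 6.192, 8.314, 13.263, 23.87, 25.284}, y in {-35.284, -33.87, -23.263, -18.314, -16.192, -13.364, -10.536, -7.707, -7, -4.879}
xmin=-5.121, ymin=-35.284, xmax=25.284, ymax=-4.879

Answer: -5.121 -35.284 25.284 -4.879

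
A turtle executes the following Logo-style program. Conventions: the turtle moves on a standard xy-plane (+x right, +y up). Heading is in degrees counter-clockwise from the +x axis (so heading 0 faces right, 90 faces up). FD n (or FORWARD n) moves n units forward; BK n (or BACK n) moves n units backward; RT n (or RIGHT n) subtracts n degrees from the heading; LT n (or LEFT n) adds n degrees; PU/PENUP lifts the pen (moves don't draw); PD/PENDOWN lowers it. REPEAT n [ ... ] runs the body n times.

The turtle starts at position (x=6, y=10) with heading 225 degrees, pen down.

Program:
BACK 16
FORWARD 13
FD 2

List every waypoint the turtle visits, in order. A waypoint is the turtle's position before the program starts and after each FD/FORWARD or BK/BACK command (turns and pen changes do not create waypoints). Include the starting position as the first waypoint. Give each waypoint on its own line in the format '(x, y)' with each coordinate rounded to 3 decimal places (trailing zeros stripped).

Executing turtle program step by step:
Start: pos=(6,10), heading=225, pen down
BK 16: (6,10) -> (17.314,21.314) [heading=225, draw]
FD 13: (17.314,21.314) -> (8.121,12.121) [heading=225, draw]
FD 2: (8.121,12.121) -> (6.707,10.707) [heading=225, draw]
Final: pos=(6.707,10.707), heading=225, 3 segment(s) drawn
Waypoints (4 total):
(6, 10)
(17.314, 21.314)
(8.121, 12.121)
(6.707, 10.707)

Answer: (6, 10)
(17.314, 21.314)
(8.121, 12.121)
(6.707, 10.707)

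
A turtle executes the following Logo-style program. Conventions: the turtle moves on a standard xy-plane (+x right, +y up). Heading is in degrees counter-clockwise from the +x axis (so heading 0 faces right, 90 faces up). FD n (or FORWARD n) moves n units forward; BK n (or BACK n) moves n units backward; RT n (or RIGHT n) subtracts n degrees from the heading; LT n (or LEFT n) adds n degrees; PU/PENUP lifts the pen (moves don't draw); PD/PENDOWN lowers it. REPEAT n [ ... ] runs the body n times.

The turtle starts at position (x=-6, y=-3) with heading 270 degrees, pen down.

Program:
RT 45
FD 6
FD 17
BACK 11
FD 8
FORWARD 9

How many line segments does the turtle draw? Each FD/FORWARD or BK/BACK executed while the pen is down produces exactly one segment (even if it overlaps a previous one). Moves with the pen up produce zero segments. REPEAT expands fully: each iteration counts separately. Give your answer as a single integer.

Answer: 5

Derivation:
Executing turtle program step by step:
Start: pos=(-6,-3), heading=270, pen down
RT 45: heading 270 -> 225
FD 6: (-6,-3) -> (-10.243,-7.243) [heading=225, draw]
FD 17: (-10.243,-7.243) -> (-22.263,-19.263) [heading=225, draw]
BK 11: (-22.263,-19.263) -> (-14.485,-11.485) [heading=225, draw]
FD 8: (-14.485,-11.485) -> (-20.142,-17.142) [heading=225, draw]
FD 9: (-20.142,-17.142) -> (-26.506,-23.506) [heading=225, draw]
Final: pos=(-26.506,-23.506), heading=225, 5 segment(s) drawn
Segments drawn: 5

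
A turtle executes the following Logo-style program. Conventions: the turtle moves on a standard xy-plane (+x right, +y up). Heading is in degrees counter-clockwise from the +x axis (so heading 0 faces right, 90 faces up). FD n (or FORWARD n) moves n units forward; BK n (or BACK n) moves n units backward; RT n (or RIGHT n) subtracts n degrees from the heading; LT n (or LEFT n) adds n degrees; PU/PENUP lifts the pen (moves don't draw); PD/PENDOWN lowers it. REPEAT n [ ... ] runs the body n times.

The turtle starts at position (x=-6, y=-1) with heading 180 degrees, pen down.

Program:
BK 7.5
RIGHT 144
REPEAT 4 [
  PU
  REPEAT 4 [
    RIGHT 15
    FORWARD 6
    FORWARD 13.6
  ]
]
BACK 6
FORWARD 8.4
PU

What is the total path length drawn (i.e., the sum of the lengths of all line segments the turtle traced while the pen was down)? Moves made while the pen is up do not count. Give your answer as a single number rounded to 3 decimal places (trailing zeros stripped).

Answer: 7.5

Derivation:
Executing turtle program step by step:
Start: pos=(-6,-1), heading=180, pen down
BK 7.5: (-6,-1) -> (1.5,-1) [heading=180, draw]
RT 144: heading 180 -> 36
REPEAT 4 [
  -- iteration 1/4 --
  PU: pen up
  REPEAT 4 [
    -- iteration 1/4 --
    RT 15: heading 36 -> 21
    FD 6: (1.5,-1) -> (7.101,1.15) [heading=21, move]
    FD 13.6: (7.101,1.15) -> (19.798,6.024) [heading=21, move]
    -- iteration 2/4 --
    RT 15: heading 21 -> 6
    FD 6: (19.798,6.024) -> (25.765,6.651) [heading=6, move]
    FD 13.6: (25.765,6.651) -> (39.291,8.073) [heading=6, move]
    -- iteration 3/4 --
    RT 15: heading 6 -> 351
    FD 6: (39.291,8.073) -> (45.217,7.134) [heading=351, move]
    FD 13.6: (45.217,7.134) -> (58.649,5.007) [heading=351, move]
    -- iteration 4/4 --
    RT 15: heading 351 -> 336
    FD 6: (58.649,5.007) -> (64.131,2.566) [heading=336, move]
    FD 13.6: (64.131,2.566) -> (76.555,-2.965) [heading=336, move]
  ]
  -- iteration 2/4 --
  PU: pen up
  REPEAT 4 [
    -- iteration 1/4 --
    RT 15: heading 336 -> 321
    FD 6: (76.555,-2.965) -> (81.218,-6.741) [heading=321, move]
    FD 13.6: (81.218,-6.741) -> (91.787,-15.3) [heading=321, move]
    -- iteration 2/4 --
    RT 15: heading 321 -> 306
    FD 6: (91.787,-15.3) -> (95.314,-20.154) [heading=306, move]
    FD 13.6: (95.314,-20.154) -> (103.308,-31.157) [heading=306, move]
    -- iteration 3/4 --
    RT 15: heading 306 -> 291
    FD 6: (103.308,-31.157) -> (105.458,-36.758) [heading=291, move]
    FD 13.6: (105.458,-36.758) -> (110.332,-49.455) [heading=291, move]
    -- iteration 4/4 --
    RT 15: heading 291 -> 276
    FD 6: (110.332,-49.455) -> (110.959,-55.422) [heading=276, move]
    FD 13.6: (110.959,-55.422) -> (112.38,-68.948) [heading=276, move]
  ]
  -- iteration 3/4 --
  PU: pen up
  REPEAT 4 [
    -- iteration 1/4 --
    RT 15: heading 276 -> 261
    FD 6: (112.38,-68.948) -> (111.442,-74.874) [heading=261, move]
    FD 13.6: (111.442,-74.874) -> (109.314,-88.306) [heading=261, move]
    -- iteration 2/4 --
    RT 15: heading 261 -> 246
    FD 6: (109.314,-88.306) -> (106.874,-93.788) [heading=246, move]
    FD 13.6: (106.874,-93.788) -> (101.342,-106.212) [heading=246, move]
    -- iteration 3/4 --
    RT 15: heading 246 -> 231
    FD 6: (101.342,-106.212) -> (97.566,-110.875) [heading=231, move]
    FD 13.6: (97.566,-110.875) -> (89.008,-121.444) [heading=231, move]
    -- iteration 4/4 --
    RT 15: heading 231 -> 216
    FD 6: (89.008,-121.444) -> (84.153,-124.971) [heading=216, move]
    FD 13.6: (84.153,-124.971) -> (73.151,-132.964) [heading=216, move]
  ]
  -- iteration 4/4 --
  PU: pen up
  REPEAT 4 [
    -- iteration 1/4 --
    RT 15: heading 216 -> 201
    FD 6: (73.151,-132.964) -> (67.549,-135.115) [heading=201, move]
    FD 13.6: (67.549,-135.115) -> (54.853,-139.988) [heading=201, move]
    -- iteration 2/4 --
    RT 15: heading 201 -> 186
    FD 6: (54.853,-139.988) -> (48.886,-140.616) [heading=186, move]
    FD 13.6: (48.886,-140.616) -> (35.36,-142.037) [heading=186, move]
    -- iteration 3/4 --
    RT 15: heading 186 -> 171
    FD 6: (35.36,-142.037) -> (29.434,-141.099) [heading=171, move]
    FD 13.6: (29.434,-141.099) -> (16.001,-138.971) [heading=171, move]
    -- iteration 4/4 --
    RT 15: heading 171 -> 156
    FD 6: (16.001,-138.971) -> (10.52,-136.531) [heading=156, move]
    FD 13.6: (10.52,-136.531) -> (-1.904,-130.999) [heading=156, move]
  ]
]
BK 6: (-1.904,-130.999) -> (3.577,-133.439) [heading=156, move]
FD 8.4: (3.577,-133.439) -> (-4.097,-130.023) [heading=156, move]
PU: pen up
Final: pos=(-4.097,-130.023), heading=156, 1 segment(s) drawn

Segment lengths:
  seg 1: (-6,-1) -> (1.5,-1), length = 7.5
Total = 7.5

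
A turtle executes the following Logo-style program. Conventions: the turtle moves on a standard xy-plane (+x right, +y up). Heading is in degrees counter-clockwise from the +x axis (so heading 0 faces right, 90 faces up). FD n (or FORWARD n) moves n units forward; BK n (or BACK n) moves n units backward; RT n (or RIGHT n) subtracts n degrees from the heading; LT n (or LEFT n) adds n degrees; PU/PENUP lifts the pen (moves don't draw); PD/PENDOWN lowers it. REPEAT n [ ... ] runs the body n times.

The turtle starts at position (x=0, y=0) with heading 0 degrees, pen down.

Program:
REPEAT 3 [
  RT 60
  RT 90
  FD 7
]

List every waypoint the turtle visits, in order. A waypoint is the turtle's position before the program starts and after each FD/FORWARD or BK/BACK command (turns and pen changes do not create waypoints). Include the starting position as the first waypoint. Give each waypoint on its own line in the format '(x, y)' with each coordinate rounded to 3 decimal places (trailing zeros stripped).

Executing turtle program step by step:
Start: pos=(0,0), heading=0, pen down
REPEAT 3 [
  -- iteration 1/3 --
  RT 60: heading 0 -> 300
  RT 90: heading 300 -> 210
  FD 7: (0,0) -> (-6.062,-3.5) [heading=210, draw]
  -- iteration 2/3 --
  RT 60: heading 210 -> 150
  RT 90: heading 150 -> 60
  FD 7: (-6.062,-3.5) -> (-2.562,2.562) [heading=60, draw]
  -- iteration 3/3 --
  RT 60: heading 60 -> 0
  RT 90: heading 0 -> 270
  FD 7: (-2.562,2.562) -> (-2.562,-4.438) [heading=270, draw]
]
Final: pos=(-2.562,-4.438), heading=270, 3 segment(s) drawn
Waypoints (4 total):
(0, 0)
(-6.062, -3.5)
(-2.562, 2.562)
(-2.562, -4.438)

Answer: (0, 0)
(-6.062, -3.5)
(-2.562, 2.562)
(-2.562, -4.438)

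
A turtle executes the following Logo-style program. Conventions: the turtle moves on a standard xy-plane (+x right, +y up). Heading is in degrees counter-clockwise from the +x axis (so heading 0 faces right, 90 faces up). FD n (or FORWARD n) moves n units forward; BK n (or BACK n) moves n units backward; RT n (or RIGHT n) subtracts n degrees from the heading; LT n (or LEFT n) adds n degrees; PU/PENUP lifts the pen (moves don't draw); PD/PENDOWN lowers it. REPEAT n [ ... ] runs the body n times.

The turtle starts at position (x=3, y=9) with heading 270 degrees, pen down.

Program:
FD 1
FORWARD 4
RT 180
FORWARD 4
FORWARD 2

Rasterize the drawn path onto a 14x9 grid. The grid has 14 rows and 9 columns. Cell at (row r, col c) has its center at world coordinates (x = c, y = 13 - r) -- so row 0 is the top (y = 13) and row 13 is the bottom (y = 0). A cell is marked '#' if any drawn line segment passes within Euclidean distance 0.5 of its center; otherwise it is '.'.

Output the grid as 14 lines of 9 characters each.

Segment 0: (3,9) -> (3,8)
Segment 1: (3,8) -> (3,4)
Segment 2: (3,4) -> (3,8)
Segment 3: (3,8) -> (3,10)

Answer: .........
.........
.........
...#.....
...#.....
...#.....
...#.....
...#.....
...#.....
...#.....
.........
.........
.........
.........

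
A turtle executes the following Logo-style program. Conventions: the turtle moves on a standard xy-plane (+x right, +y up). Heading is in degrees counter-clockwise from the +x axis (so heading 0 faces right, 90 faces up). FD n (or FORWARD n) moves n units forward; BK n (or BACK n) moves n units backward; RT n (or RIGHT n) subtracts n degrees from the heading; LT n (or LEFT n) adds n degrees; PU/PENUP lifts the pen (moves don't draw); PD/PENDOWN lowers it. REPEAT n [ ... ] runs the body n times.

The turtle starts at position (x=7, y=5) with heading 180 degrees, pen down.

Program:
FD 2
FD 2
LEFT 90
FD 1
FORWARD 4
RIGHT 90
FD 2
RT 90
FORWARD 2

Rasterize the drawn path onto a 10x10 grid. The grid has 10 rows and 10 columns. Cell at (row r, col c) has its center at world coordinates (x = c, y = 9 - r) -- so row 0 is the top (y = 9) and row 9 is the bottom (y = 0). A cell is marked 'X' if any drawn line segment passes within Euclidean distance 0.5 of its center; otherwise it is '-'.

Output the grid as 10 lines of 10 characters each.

Answer: ----------
----------
----------
----------
---XXXXX--
---X------
---X------
-X-X------
-X-X------
-XXX------

Derivation:
Segment 0: (7,5) -> (5,5)
Segment 1: (5,5) -> (3,5)
Segment 2: (3,5) -> (3,4)
Segment 3: (3,4) -> (3,0)
Segment 4: (3,0) -> (1,0)
Segment 5: (1,0) -> (1,2)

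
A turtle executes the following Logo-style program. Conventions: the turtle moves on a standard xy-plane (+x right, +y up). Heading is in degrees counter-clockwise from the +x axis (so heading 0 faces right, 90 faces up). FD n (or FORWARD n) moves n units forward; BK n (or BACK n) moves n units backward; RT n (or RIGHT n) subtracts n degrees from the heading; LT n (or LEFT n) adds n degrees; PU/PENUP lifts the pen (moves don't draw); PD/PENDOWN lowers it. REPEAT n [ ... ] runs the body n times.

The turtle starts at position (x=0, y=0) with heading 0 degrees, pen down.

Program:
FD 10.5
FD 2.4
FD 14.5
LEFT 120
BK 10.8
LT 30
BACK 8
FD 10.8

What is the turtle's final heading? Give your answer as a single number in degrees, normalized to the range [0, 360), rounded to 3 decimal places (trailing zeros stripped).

Answer: 150

Derivation:
Executing turtle program step by step:
Start: pos=(0,0), heading=0, pen down
FD 10.5: (0,0) -> (10.5,0) [heading=0, draw]
FD 2.4: (10.5,0) -> (12.9,0) [heading=0, draw]
FD 14.5: (12.9,0) -> (27.4,0) [heading=0, draw]
LT 120: heading 0 -> 120
BK 10.8: (27.4,0) -> (32.8,-9.353) [heading=120, draw]
LT 30: heading 120 -> 150
BK 8: (32.8,-9.353) -> (39.728,-13.353) [heading=150, draw]
FD 10.8: (39.728,-13.353) -> (30.375,-7.953) [heading=150, draw]
Final: pos=(30.375,-7.953), heading=150, 6 segment(s) drawn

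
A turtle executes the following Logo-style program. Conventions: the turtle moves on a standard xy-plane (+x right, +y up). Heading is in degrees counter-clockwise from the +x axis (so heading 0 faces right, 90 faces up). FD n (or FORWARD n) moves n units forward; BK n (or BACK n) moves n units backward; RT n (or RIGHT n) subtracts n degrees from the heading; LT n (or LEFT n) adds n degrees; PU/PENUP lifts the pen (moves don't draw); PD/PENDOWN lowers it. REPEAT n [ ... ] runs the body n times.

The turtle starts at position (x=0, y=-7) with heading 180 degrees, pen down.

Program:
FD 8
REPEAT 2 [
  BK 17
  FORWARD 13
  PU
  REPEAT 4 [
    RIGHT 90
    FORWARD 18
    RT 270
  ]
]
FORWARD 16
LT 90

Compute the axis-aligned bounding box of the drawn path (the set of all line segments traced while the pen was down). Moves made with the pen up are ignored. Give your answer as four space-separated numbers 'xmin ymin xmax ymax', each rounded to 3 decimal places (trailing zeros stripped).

Answer: -8 -7 9 -7

Derivation:
Executing turtle program step by step:
Start: pos=(0,-7), heading=180, pen down
FD 8: (0,-7) -> (-8,-7) [heading=180, draw]
REPEAT 2 [
  -- iteration 1/2 --
  BK 17: (-8,-7) -> (9,-7) [heading=180, draw]
  FD 13: (9,-7) -> (-4,-7) [heading=180, draw]
  PU: pen up
  REPEAT 4 [
    -- iteration 1/4 --
    RT 90: heading 180 -> 90
    FD 18: (-4,-7) -> (-4,11) [heading=90, move]
    RT 270: heading 90 -> 180
    -- iteration 2/4 --
    RT 90: heading 180 -> 90
    FD 18: (-4,11) -> (-4,29) [heading=90, move]
    RT 270: heading 90 -> 180
    -- iteration 3/4 --
    RT 90: heading 180 -> 90
    FD 18: (-4,29) -> (-4,47) [heading=90, move]
    RT 270: heading 90 -> 180
    -- iteration 4/4 --
    RT 90: heading 180 -> 90
    FD 18: (-4,47) -> (-4,65) [heading=90, move]
    RT 270: heading 90 -> 180
  ]
  -- iteration 2/2 --
  BK 17: (-4,65) -> (13,65) [heading=180, move]
  FD 13: (13,65) -> (0,65) [heading=180, move]
  PU: pen up
  REPEAT 4 [
    -- iteration 1/4 --
    RT 90: heading 180 -> 90
    FD 18: (0,65) -> (0,83) [heading=90, move]
    RT 270: heading 90 -> 180
    -- iteration 2/4 --
    RT 90: heading 180 -> 90
    FD 18: (0,83) -> (0,101) [heading=90, move]
    RT 270: heading 90 -> 180
    -- iteration 3/4 --
    RT 90: heading 180 -> 90
    FD 18: (0,101) -> (0,119) [heading=90, move]
    RT 270: heading 90 -> 180
    -- iteration 4/4 --
    RT 90: heading 180 -> 90
    FD 18: (0,119) -> (0,137) [heading=90, move]
    RT 270: heading 90 -> 180
  ]
]
FD 16: (0,137) -> (-16,137) [heading=180, move]
LT 90: heading 180 -> 270
Final: pos=(-16,137), heading=270, 3 segment(s) drawn

Segment endpoints: x in {-8, -4, 0, 9}, y in {-7, -7, -7}
xmin=-8, ymin=-7, xmax=9, ymax=-7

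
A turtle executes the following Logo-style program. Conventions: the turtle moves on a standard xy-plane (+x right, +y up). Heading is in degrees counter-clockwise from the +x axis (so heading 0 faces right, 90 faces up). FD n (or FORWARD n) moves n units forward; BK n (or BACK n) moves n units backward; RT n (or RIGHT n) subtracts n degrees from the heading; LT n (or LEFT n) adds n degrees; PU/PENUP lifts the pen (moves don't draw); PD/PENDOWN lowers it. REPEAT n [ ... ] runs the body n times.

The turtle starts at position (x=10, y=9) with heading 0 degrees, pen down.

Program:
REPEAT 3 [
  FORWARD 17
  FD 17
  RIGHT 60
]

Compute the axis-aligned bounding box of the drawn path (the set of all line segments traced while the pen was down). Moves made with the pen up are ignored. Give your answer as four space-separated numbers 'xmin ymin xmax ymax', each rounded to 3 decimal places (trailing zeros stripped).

Answer: 10 -49.89 61 9

Derivation:
Executing turtle program step by step:
Start: pos=(10,9), heading=0, pen down
REPEAT 3 [
  -- iteration 1/3 --
  FD 17: (10,9) -> (27,9) [heading=0, draw]
  FD 17: (27,9) -> (44,9) [heading=0, draw]
  RT 60: heading 0 -> 300
  -- iteration 2/3 --
  FD 17: (44,9) -> (52.5,-5.722) [heading=300, draw]
  FD 17: (52.5,-5.722) -> (61,-20.445) [heading=300, draw]
  RT 60: heading 300 -> 240
  -- iteration 3/3 --
  FD 17: (61,-20.445) -> (52.5,-35.167) [heading=240, draw]
  FD 17: (52.5,-35.167) -> (44,-49.89) [heading=240, draw]
  RT 60: heading 240 -> 180
]
Final: pos=(44,-49.89), heading=180, 6 segment(s) drawn

Segment endpoints: x in {10, 27, 44, 52.5, 61}, y in {-49.89, -35.167, -20.445, -5.722, 9}
xmin=10, ymin=-49.89, xmax=61, ymax=9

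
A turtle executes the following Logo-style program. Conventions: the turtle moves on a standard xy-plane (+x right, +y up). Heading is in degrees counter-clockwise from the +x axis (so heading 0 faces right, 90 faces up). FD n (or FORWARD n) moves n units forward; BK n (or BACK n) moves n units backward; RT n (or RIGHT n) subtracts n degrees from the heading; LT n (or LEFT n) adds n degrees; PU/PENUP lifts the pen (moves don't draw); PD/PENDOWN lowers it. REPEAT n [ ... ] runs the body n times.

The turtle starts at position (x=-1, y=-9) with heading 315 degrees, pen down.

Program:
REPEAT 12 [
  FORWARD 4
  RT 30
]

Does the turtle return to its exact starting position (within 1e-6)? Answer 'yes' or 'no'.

Answer: yes

Derivation:
Executing turtle program step by step:
Start: pos=(-1,-9), heading=315, pen down
REPEAT 12 [
  -- iteration 1/12 --
  FD 4: (-1,-9) -> (1.828,-11.828) [heading=315, draw]
  RT 30: heading 315 -> 285
  -- iteration 2/12 --
  FD 4: (1.828,-11.828) -> (2.864,-15.692) [heading=285, draw]
  RT 30: heading 285 -> 255
  -- iteration 3/12 --
  FD 4: (2.864,-15.692) -> (1.828,-19.556) [heading=255, draw]
  RT 30: heading 255 -> 225
  -- iteration 4/12 --
  FD 4: (1.828,-19.556) -> (-1,-22.384) [heading=225, draw]
  RT 30: heading 225 -> 195
  -- iteration 5/12 --
  FD 4: (-1,-22.384) -> (-4.864,-23.42) [heading=195, draw]
  RT 30: heading 195 -> 165
  -- iteration 6/12 --
  FD 4: (-4.864,-23.42) -> (-8.727,-22.384) [heading=165, draw]
  RT 30: heading 165 -> 135
  -- iteration 7/12 --
  FD 4: (-8.727,-22.384) -> (-11.556,-19.556) [heading=135, draw]
  RT 30: heading 135 -> 105
  -- iteration 8/12 --
  FD 4: (-11.556,-19.556) -> (-12.591,-15.692) [heading=105, draw]
  RT 30: heading 105 -> 75
  -- iteration 9/12 --
  FD 4: (-12.591,-15.692) -> (-11.556,-11.828) [heading=75, draw]
  RT 30: heading 75 -> 45
  -- iteration 10/12 --
  FD 4: (-11.556,-11.828) -> (-8.727,-9) [heading=45, draw]
  RT 30: heading 45 -> 15
  -- iteration 11/12 --
  FD 4: (-8.727,-9) -> (-4.864,-7.965) [heading=15, draw]
  RT 30: heading 15 -> 345
  -- iteration 12/12 --
  FD 4: (-4.864,-7.965) -> (-1,-9) [heading=345, draw]
  RT 30: heading 345 -> 315
]
Final: pos=(-1,-9), heading=315, 12 segment(s) drawn

Start position: (-1, -9)
Final position: (-1, -9)
Distance = 0; < 1e-6 -> CLOSED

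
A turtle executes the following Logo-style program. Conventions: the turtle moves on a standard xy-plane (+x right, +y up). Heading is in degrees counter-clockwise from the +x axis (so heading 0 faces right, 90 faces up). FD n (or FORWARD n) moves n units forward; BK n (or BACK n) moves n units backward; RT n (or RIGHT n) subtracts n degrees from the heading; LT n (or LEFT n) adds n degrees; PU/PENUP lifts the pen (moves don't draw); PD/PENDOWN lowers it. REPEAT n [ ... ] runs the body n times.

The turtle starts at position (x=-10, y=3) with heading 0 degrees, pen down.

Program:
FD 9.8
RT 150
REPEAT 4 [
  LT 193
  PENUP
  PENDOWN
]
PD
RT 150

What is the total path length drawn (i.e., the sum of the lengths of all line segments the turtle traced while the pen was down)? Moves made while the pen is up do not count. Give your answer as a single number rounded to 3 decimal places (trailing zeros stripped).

Answer: 9.8

Derivation:
Executing turtle program step by step:
Start: pos=(-10,3), heading=0, pen down
FD 9.8: (-10,3) -> (-0.2,3) [heading=0, draw]
RT 150: heading 0 -> 210
REPEAT 4 [
  -- iteration 1/4 --
  LT 193: heading 210 -> 43
  PU: pen up
  PD: pen down
  -- iteration 2/4 --
  LT 193: heading 43 -> 236
  PU: pen up
  PD: pen down
  -- iteration 3/4 --
  LT 193: heading 236 -> 69
  PU: pen up
  PD: pen down
  -- iteration 4/4 --
  LT 193: heading 69 -> 262
  PU: pen up
  PD: pen down
]
PD: pen down
RT 150: heading 262 -> 112
Final: pos=(-0.2,3), heading=112, 1 segment(s) drawn

Segment lengths:
  seg 1: (-10,3) -> (-0.2,3), length = 9.8
Total = 9.8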